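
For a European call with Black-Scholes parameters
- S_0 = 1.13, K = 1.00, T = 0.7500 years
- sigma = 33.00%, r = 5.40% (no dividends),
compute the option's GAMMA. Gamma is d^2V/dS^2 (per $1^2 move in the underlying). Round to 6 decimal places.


Answer: Gamma = 0.958574

Derivation:
d1 = 0.7122582465; d2 = 0.4264698633
phi(d1) = 0.3095627571; exp(-qT) = 1.0000000000; exp(-rT) = 0.9603091645
Gamma = exp(-qT) * phi(d1) / (S * sigma * sqrt(T)) = 1.0000000000 * 0.3095627571 / (1.1300 * 0.3300 * 0.8660254038) = 0.958574


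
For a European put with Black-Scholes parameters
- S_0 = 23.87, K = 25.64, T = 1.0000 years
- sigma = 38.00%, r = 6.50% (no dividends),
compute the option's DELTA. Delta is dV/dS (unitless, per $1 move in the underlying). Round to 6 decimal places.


d1 = 0.1728126534; d2 = -0.2071873466
phi(d1) = 0.3930294868; exp(-qT) = 1.0000000000; exp(-rT) = 0.9370674634
N(-d1) = 0.4313993454
Delta = -exp(-qT) * N(-d1) = -1.0000000000 * 0.4313993454 = -0.431399

Answer: Delta = -0.431399


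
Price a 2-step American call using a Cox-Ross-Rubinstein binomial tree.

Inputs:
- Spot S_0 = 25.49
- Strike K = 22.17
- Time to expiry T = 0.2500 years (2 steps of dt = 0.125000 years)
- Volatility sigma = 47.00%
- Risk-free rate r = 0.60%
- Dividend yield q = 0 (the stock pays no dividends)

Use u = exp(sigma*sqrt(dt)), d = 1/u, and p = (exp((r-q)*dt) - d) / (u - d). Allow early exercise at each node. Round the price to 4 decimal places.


dt = T/N = 0.125000
u = exp(sigma*sqrt(dt)) = 1.180774; d = 1/u = 0.846902
p = (exp((r-q)*dt) - d) / (u - d) = 0.460800
Discount per step: exp(-r*dt) = 0.999250
Stock lattice S(k, i) with i counting down-moves:
  k=0: S(0,0) = 25.4900
  k=1: S(1,0) = 30.0979; S(1,1) = 21.5875
  k=2: S(2,0) = 35.5388; S(2,1) = 25.4900; S(2,2) = 18.2825
Terminal payoffs V(N, i) = max(S_T - K, 0):
  V(2,0) = 13.368848; V(2,1) = 3.320000; V(2,2) = 0.000000
Backward induction: V(k, i) = exp(-r*dt) * [p * V(k+1, i) + (1-p) * V(k+1, i+1)]; then take max(V_cont, immediate exercise) for American.
  V(1,0) = exp(-r*dt) * [p*13.368848 + (1-p)*3.320000] = 7.944549; exercise = 7.927927; V(1,0) = max -> 7.944549
  V(1,1) = exp(-r*dt) * [p*3.320000 + (1-p)*0.000000] = 1.528709; exercise = 0.000000; V(1,1) = max -> 1.528709
  V(0,0) = exp(-r*dt) * [p*7.944549 + (1-p)*1.528709] = 4.481766; exercise = 3.320000; V(0,0) = max -> 4.481766

Answer: Price = V(0,0) = 4.4818


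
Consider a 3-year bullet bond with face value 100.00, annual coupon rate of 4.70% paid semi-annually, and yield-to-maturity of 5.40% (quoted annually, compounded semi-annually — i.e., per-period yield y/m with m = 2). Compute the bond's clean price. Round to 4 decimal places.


Coupon per period c = face * coupon_rate / m = 2.350000
Periods per year m = 2; per-period yield y/m = 0.027000
Number of cashflows N = 6
Cashflows (t years, CF_t, discount factor 1/(1+y/m)^(m*t), PV):
  t = 0.5000: CF_t = 2.350000, DF = 0.973710, PV = 2.288218
  t = 1.0000: CF_t = 2.350000, DF = 0.948111, PV = 2.228060
  t = 1.5000: CF_t = 2.350000, DF = 0.923185, PV = 2.169484
  t = 2.0000: CF_t = 2.350000, DF = 0.898914, PV = 2.112448
  t = 2.5000: CF_t = 2.350000, DF = 0.875282, PV = 2.056912
  t = 3.0000: CF_t = 102.350000, DF = 0.852270, PV = 87.229862
Price P = sum_t PV_t = 98.084985

Answer: Price = 98.0850


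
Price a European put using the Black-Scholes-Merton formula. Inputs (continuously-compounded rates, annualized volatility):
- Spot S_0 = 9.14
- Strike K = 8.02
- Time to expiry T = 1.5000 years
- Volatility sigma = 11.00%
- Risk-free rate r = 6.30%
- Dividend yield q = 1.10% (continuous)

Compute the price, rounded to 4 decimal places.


Answer: Price = 0.0285

Derivation:
d1 = (ln(S/K) + (r - q + 0.5*sigma^2) * T) / (sigma * sqrt(T)) = 1.61664069
d2 = d1 - sigma * sqrt(T) = 1.48191876
exp(-rT) = 0.90982773; exp(-qT) = 0.98363538
P = K * exp(-rT) * N(-d2) - S_0 * exp(-qT) * N(-d1)
N(-d1) = 0.05297793; N(-d2) = 0.06918096
P = 8.0200 * 0.90982773 * 0.06918096 - 9.1400 * 0.98363538 * 0.05297793 = 0.0285


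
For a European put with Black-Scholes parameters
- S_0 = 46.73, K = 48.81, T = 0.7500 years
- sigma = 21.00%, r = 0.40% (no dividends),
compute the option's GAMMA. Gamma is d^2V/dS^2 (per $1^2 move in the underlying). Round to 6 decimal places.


Answer: Gamma = 0.046535

Derivation:
d1 = -0.1320282022; d2 = -0.3138935369
phi(d1) = 0.3954803186; exp(-qT) = 1.0000000000; exp(-rT) = 0.9970044955
Gamma = exp(-qT) * phi(d1) / (S * sigma * sqrt(T)) = 1.0000000000 * 0.3954803186 / (46.7300 * 0.2100 * 0.8660254038) = 0.046535


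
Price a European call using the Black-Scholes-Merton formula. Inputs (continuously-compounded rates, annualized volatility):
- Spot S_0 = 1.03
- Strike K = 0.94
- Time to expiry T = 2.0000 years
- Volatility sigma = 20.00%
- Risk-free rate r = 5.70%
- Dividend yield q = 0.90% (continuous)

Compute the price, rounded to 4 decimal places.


Answer: Price = 0.2123

Derivation:
d1 = (ln(S/K) + (r - q + 0.5*sigma^2) * T) / (sigma * sqrt(T)) = 0.80410135
d2 = d1 - sigma * sqrt(T) = 0.52125863
exp(-rT) = 0.89225796; exp(-qT) = 0.98216103
C = S_0 * exp(-qT) * N(d1) - K * exp(-rT) * N(d2)
N(d1) = 0.78933078; N(d2) = 0.69890669
C = 1.0300 * 0.98216103 * 0.78933078 - 0.9400 * 0.89225796 * 0.69890669 = 0.2123


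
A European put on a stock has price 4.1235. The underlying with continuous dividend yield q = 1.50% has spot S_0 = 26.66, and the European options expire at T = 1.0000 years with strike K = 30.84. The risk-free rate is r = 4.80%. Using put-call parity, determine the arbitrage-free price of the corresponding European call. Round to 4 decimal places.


Put-call parity: C - P = S_0 * exp(-qT) - K * exp(-rT).
S_0 * exp(-qT) = 26.6600 * 0.98511194 = 26.26308431
K * exp(-rT) = 30.8400 * 0.95313379 = 29.39464599
C = P + S*exp(-qT) - K*exp(-rT)
C = 4.1235 + 26.26308431 - 29.39464599 = 0.9919

Answer: Call price = 0.9919


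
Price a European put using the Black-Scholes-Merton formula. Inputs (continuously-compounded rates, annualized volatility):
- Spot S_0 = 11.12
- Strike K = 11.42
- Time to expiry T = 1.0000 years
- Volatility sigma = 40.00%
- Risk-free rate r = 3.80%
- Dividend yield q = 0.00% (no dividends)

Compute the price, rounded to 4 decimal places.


d1 = (ln(S/K) + (r - q + 0.5*sigma^2) * T) / (sigma * sqrt(T)) = 0.22844771
d2 = d1 - sigma * sqrt(T) = -0.17155229
exp(-rT) = 0.96271294; exp(-qT) = 1.00000000
P = K * exp(-rT) * N(-d2) - S_0 * exp(-qT) * N(-d1)
N(-d1) = 0.40964910; N(-d2) = 0.56810524
P = 11.4200 * 0.96271294 * 0.56810524 - 11.1200 * 1.00000000 * 0.40964910 = 1.6906

Answer: Price = 1.6906


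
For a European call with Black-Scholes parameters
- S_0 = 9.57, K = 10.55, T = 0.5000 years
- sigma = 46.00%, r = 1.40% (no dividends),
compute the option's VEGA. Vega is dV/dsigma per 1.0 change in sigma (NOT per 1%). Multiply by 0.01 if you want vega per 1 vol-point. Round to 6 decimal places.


Answer: Vega = 2.681677

Derivation:
d1 = -0.1155740039; d2 = -0.4408431232
phi(d1) = 0.3962867521; exp(-qT) = 1.0000000000; exp(-rT) = 0.9930244429
Vega = S * exp(-qT) * phi(d1) * sqrt(T) = 9.5700 * 1.0000000000 * 0.3962867521 * 0.7071067812 = 2.681677


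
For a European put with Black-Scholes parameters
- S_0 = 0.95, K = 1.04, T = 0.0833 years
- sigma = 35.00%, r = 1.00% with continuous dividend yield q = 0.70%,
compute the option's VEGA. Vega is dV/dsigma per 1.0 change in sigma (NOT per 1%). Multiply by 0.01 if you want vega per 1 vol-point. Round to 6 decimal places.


d1 = -0.8430536598; d2 = -0.9440697476
phi(d1) = 0.2796243259; exp(-qT) = 0.9994170700; exp(-rT) = 0.9991673468
Vega = S * exp(-qT) * phi(d1) * sqrt(T) = 0.9500 * 0.9994170700 * 0.2796243259 * 0.2886173938 = 0.076625

Answer: Vega = 0.076625


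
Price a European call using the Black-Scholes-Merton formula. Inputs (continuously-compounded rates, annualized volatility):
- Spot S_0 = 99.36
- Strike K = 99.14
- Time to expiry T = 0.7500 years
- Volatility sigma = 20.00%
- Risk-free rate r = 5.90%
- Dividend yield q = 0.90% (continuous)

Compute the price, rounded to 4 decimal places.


Answer: Price = 8.7741

Derivation:
d1 = (ln(S/K) + (r - q + 0.5*sigma^2) * T) / (sigma * sqrt(T)) = 0.31590659
d2 = d1 - sigma * sqrt(T) = 0.14270150
exp(-rT) = 0.95671475; exp(-qT) = 0.99327273
C = S_0 * exp(-qT) * N(d1) - K * exp(-rT) * N(d2)
N(d1) = 0.62396329; N(d2) = 0.55673704
C = 99.3600 * 0.99327273 * 0.62396329 - 99.1400 * 0.95671475 * 0.55673704 = 8.7741


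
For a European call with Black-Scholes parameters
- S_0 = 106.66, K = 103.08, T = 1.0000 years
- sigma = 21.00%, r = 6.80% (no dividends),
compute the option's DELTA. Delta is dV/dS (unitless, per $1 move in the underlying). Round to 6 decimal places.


d1 = 0.5913848542; d2 = 0.3813848542
phi(d1) = 0.3349390995; exp(-qT) = 1.0000000000; exp(-rT) = 0.9342604736
N(d1) = 0.7228687069
Delta = exp(-qT) * N(d1) = 1.0000000000 * 0.7228687069 = 0.722869

Answer: Delta = 0.722869


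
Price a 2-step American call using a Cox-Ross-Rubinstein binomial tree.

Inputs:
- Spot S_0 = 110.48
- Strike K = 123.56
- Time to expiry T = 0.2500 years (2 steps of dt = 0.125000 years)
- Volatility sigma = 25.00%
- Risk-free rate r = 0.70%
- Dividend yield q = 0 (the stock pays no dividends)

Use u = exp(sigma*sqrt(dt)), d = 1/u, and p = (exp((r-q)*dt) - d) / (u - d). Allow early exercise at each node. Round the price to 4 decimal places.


Answer: Price = V(0,0) = 1.9278

Derivation:
dt = T/N = 0.125000
u = exp(sigma*sqrt(dt)) = 1.092412; d = 1/u = 0.915405
p = (exp((r-q)*dt) - d) / (u - d) = 0.482863
Discount per step: exp(-r*dt) = 0.999125
Stock lattice S(k, i) with i counting down-moves:
  k=0: S(0,0) = 110.4800
  k=1: S(1,0) = 120.6897; S(1,1) = 101.1340
  k=2: S(2,0) = 131.8429; S(2,1) = 110.4800; S(2,2) = 92.5786
Terminal payoffs V(N, i) = max(S_T - K, 0):
  V(2,0) = 8.282919; V(2,1) = 0.000000; V(2,2) = 0.000000
Backward induction: V(k, i) = exp(-r*dt) * [p * V(k+1, i) + (1-p) * V(k+1, i+1)]; then take max(V_cont, immediate exercise) for American.
  V(1,0) = exp(-r*dt) * [p*8.282919 + (1-p)*0.000000] = 3.996015; exercise = 0.000000; V(1,0) = max -> 3.996015
  V(1,1) = exp(-r*dt) * [p*0.000000 + (1-p)*0.000000] = 0.000000; exercise = 0.000000; V(1,1) = max -> 0.000000
  V(0,0) = exp(-r*dt) * [p*3.996015 + (1-p)*0.000000] = 1.927839; exercise = 0.000000; V(0,0) = max -> 1.927839


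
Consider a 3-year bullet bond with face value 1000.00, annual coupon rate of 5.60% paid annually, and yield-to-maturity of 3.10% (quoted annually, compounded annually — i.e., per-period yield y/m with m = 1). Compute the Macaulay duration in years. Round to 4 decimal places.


Coupon per period c = face * coupon_rate / m = 56.000000
Periods per year m = 1; per-period yield y/m = 0.031000
Number of cashflows N = 3
Cashflows (t years, CF_t, discount factor 1/(1+y/m)^(m*t), PV):
  t = 1.0000: CF_t = 56.000000, DF = 0.969932, PV = 54.316198
  t = 2.0000: CF_t = 56.000000, DF = 0.940768, PV = 52.683024
  t = 3.0000: CF_t = 1056.000000, DF = 0.912481, PV = 963.580322
Price P = sum_t PV_t = 1070.579544
Macaulay numerator sum_t t * PV_t:
  t * PV_t at t = 1.0000: 54.316198
  t * PV_t at t = 2.0000: 105.366048
  t * PV_t at t = 3.0000: 2890.740966
Macaulay duration D = (sum_t t * PV_t) / P = 3050.423212 / 1070.579544 = 2.849320

Answer: Macaulay duration = 2.8493 years


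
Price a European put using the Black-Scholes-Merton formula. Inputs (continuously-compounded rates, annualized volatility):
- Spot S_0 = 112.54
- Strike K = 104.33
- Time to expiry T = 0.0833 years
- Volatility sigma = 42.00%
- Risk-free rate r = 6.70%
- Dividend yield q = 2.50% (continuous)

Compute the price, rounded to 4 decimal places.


Answer: Price = 2.0183

Derivation:
d1 = (ln(S/K) + (r - q + 0.5*sigma^2) * T) / (sigma * sqrt(T)) = 0.71436989
d2 = d1 - sigma * sqrt(T) = 0.59315058
exp(-rT) = 0.99443445; exp(-qT) = 0.99791967
P = K * exp(-rT) * N(-d2) - S_0 * exp(-qT) * N(-d1)
N(-d1) = 0.23749924; N(-d2) = 0.27654019
P = 104.3300 * 0.99443445 * 0.27654019 - 112.5400 * 0.99791967 * 0.23749924 = 2.0183


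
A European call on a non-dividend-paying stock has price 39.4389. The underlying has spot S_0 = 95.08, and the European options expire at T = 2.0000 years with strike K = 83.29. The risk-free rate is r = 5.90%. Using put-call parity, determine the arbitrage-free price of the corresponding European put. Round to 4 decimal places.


Answer: Put price = 18.3784

Derivation:
Put-call parity: C - P = S_0 * exp(-qT) - K * exp(-rT).
S_0 * exp(-qT) = 95.0800 * 1.00000000 = 95.08000000
K * exp(-rT) = 83.2900 * 0.88869605 = 74.01949422
P = C - S*exp(-qT) + K*exp(-rT)
P = 39.4389 - 95.08000000 + 74.01949422 = 18.3784


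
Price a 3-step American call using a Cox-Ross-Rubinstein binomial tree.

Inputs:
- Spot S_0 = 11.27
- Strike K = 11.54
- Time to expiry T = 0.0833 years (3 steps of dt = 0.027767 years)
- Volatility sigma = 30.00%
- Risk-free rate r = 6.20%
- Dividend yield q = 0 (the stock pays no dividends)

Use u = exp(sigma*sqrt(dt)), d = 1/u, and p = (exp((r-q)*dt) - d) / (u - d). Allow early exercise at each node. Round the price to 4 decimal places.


Answer: Price = V(0,0) = 0.3146

Derivation:
dt = T/N = 0.027767
u = exp(sigma*sqrt(dt)) = 1.051261; d = 1/u = 0.951239
p = (exp((r-q)*dt) - d) / (u - d) = 0.504732
Discount per step: exp(-r*dt) = 0.998280
Stock lattice S(k, i) with i counting down-moves:
  k=0: S(0,0) = 11.2700
  k=1: S(1,0) = 11.8477; S(1,1) = 10.7205
  k=2: S(2,0) = 12.4550; S(2,1) = 11.2700; S(2,2) = 10.1977
  k=3: S(3,0) = 13.0935; S(3,1) = 11.8477; S(3,2) = 10.7205; S(3,3) = 9.7005
Terminal payoffs V(N, i) = max(S_T - K, 0):
  V(3,0) = 1.553479; V(3,1) = 0.307707; V(3,2) = 0.000000; V(3,3) = 0.000000
Backward induction: V(k, i) = exp(-r*dt) * [p * V(k+1, i) + (1-p) * V(k+1, i+1)]; then take max(V_cont, immediate exercise) for American.
  V(2,0) = exp(-r*dt) * [p*1.553479 + (1-p)*0.307707] = 0.934877; exercise = 0.915027; V(2,0) = max -> 0.934877
  V(2,1) = exp(-r*dt) * [p*0.307707 + (1-p)*0.000000] = 0.155042; exercise = 0.000000; V(2,1) = max -> 0.155042
  V(2,2) = exp(-r*dt) * [p*0.000000 + (1-p)*0.000000] = 0.000000; exercise = 0.000000; V(2,2) = max -> 0.000000
  V(1,0) = exp(-r*dt) * [p*0.934877 + (1-p)*0.155042] = 0.547705; exercise = 0.307707; V(1,0) = max -> 0.547705
  V(1,1) = exp(-r*dt) * [p*0.155042 + (1-p)*0.000000] = 0.078120; exercise = 0.000000; V(1,1) = max -> 0.078120
  V(0,0) = exp(-r*dt) * [p*0.547705 + (1-p)*0.078120] = 0.314593; exercise = 0.000000; V(0,0) = max -> 0.314593


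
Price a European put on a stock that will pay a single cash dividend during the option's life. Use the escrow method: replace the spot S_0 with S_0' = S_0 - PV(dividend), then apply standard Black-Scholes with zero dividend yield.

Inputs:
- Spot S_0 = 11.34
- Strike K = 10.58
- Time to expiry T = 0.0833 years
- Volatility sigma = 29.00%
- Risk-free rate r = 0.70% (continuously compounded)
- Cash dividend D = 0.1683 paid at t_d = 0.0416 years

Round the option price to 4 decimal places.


Answer: Price = 0.1396

Derivation:
PV(D) = D * exp(-r * t_d) = 0.1683 * 0.99970884 = 0.16825100
S_0' = S_0 - PV(D) = 11.3400 - 0.16825100 = 11.17174900
d1 = (ln(S_0'/K) + (r + sigma^2/2)*T) / (sigma*sqrt(T)) = 0.69903570
d2 = d1 - sigma*sqrt(T) = 0.61533665
exp(-rT) = 0.99941707
N(-d1) = 0.24226486; N(-d2) = 0.26916621
P = K * exp(-rT) * N(-d2) - S_0' * N(-d1) = 10.5800 * 0.99941707 * 0.26916621 - 11.17174900 * 0.24226486 = 0.1396


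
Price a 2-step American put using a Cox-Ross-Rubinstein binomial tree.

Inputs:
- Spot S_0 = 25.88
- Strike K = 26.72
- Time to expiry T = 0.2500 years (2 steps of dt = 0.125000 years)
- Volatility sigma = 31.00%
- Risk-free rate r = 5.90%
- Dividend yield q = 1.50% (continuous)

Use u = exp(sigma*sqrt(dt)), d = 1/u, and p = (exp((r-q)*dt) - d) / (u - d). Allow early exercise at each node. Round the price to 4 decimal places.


Answer: Price = V(0,0) = 1.9652

Derivation:
dt = T/N = 0.125000
u = exp(sigma*sqrt(dt)) = 1.115833; d = 1/u = 0.896191
p = (exp((r-q)*dt) - d) / (u - d) = 0.497737
Discount per step: exp(-r*dt) = 0.992652
Stock lattice S(k, i) with i counting down-moves:
  k=0: S(0,0) = 25.8800
  k=1: S(1,0) = 28.8778; S(1,1) = 23.1934
  k=2: S(2,0) = 32.2228; S(2,1) = 25.8800; S(2,2) = 20.7857
Terminal payoffs V(N, i) = max(K - S_T, 0):
  V(2,0) = 0.000000; V(2,1) = 0.840000; V(2,2) = 5.934256
Backward induction: V(k, i) = exp(-r*dt) * [p * V(k+1, i) + (1-p) * V(k+1, i+1)]; then take max(V_cont, immediate exercise) for American.
  V(1,0) = exp(-r*dt) * [p*0.000000 + (1-p)*0.840000] = 0.418801; exercise = 0.000000; V(1,0) = max -> 0.418801
  V(1,1) = exp(-r*dt) * [p*0.840000 + (1-p)*5.934256] = 3.373685; exercise = 3.526573; V(1,1) = max -> 3.526573
  V(0,0) = exp(-r*dt) * [p*0.418801 + (1-p)*3.526573] = 1.965174; exercise = 0.840000; V(0,0) = max -> 1.965174


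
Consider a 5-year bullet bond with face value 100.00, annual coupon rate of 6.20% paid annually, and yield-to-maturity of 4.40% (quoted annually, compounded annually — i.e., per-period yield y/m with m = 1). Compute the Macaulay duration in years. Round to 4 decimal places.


Answer: Macaulay duration = 4.4724 years

Derivation:
Coupon per period c = face * coupon_rate / m = 6.200000
Periods per year m = 1; per-period yield y/m = 0.044000
Number of cashflows N = 5
Cashflows (t years, CF_t, discount factor 1/(1+y/m)^(m*t), PV):
  t = 1.0000: CF_t = 6.200000, DF = 0.957854, PV = 5.938697
  t = 2.0000: CF_t = 6.200000, DF = 0.917485, PV = 5.688407
  t = 3.0000: CF_t = 6.200000, DF = 0.878817, PV = 5.448666
  t = 4.0000: CF_t = 6.200000, DF = 0.841779, PV = 5.219029
  t = 5.0000: CF_t = 106.200000, DF = 0.806302, PV = 85.629227
Price P = sum_t PV_t = 107.924027
Macaulay numerator sum_t t * PV_t:
  t * PV_t at t = 1.0000: 5.938697
  t * PV_t at t = 2.0000: 11.376815
  t * PV_t at t = 3.0000: 16.345998
  t * PV_t at t = 4.0000: 20.876115
  t * PV_t at t = 5.0000: 428.146135
Macaulay duration D = (sum_t t * PV_t) / P = 482.683761 / 107.924027 = 4.472440


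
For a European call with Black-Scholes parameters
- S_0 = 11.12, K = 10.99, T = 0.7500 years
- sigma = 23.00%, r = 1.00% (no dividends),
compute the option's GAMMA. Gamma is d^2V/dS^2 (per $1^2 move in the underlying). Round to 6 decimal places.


Answer: Gamma = 0.176677

Derivation:
d1 = 0.1962841327; d2 = -0.0029017102
phi(d1) = 0.3913307129; exp(-qT) = 1.0000000000; exp(-rT) = 0.9925280548
Gamma = exp(-qT) * phi(d1) / (S * sigma * sqrt(T)) = 1.0000000000 * 0.3913307129 / (11.1200 * 0.2300 * 0.8660254038) = 0.176677


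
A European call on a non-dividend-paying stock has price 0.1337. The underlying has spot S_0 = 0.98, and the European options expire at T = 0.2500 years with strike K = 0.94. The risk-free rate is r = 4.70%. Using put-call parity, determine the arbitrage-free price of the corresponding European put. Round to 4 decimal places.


Put-call parity: C - P = S_0 * exp(-qT) - K * exp(-rT).
S_0 * exp(-qT) = 0.9800 * 1.00000000 = 0.98000000
K * exp(-rT) = 0.9400 * 0.98831876 = 0.92901964
P = C - S*exp(-qT) + K*exp(-rT)
P = 0.1337 - 0.98000000 + 0.92901964 = 0.0827

Answer: Put price = 0.0827


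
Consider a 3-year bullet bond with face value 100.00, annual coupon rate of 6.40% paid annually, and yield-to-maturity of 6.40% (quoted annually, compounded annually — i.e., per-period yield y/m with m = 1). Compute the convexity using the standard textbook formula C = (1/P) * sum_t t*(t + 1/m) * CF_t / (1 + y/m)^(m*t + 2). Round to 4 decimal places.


Coupon per period c = face * coupon_rate / m = 6.400000
Periods per year m = 1; per-period yield y/m = 0.064000
Number of cashflows N = 3
Cashflows (t years, CF_t, discount factor 1/(1+y/m)^(m*t), PV):
  t = 1.0000: CF_t = 6.400000, DF = 0.939850, PV = 6.015038
  t = 2.0000: CF_t = 6.400000, DF = 0.883317, PV = 5.653231
  t = 3.0000: CF_t = 106.400000, DF = 0.830185, PV = 88.331732
Price P = sum_t PV_t = 100.000000
Convexity numerator sum_t t*(t + 1/m) * CF_t / (1+y/m)^(m*t + 2):
  t = 1.0000: term = 10.626374
  t = 2.0000: term = 29.961580
  t = 3.0000: term = 936.299377
Convexity = (1/P) * sum = 976.887330 / 100.000000 = 9.768873

Answer: Convexity = 9.7689


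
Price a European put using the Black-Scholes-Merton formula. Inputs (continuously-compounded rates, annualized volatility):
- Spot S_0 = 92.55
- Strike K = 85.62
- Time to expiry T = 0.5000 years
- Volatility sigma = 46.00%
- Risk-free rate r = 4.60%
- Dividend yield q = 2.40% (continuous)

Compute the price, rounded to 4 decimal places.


d1 = (ln(S/K) + (r - q + 0.5*sigma^2) * T) / (sigma * sqrt(T)) = 0.43573192
d2 = d1 - sigma * sqrt(T) = 0.11046280
exp(-rT) = 0.97726248; exp(-qT) = 0.98807171
P = K * exp(-rT) * N(-d2) - S_0 * exp(-qT) * N(-d1)
N(-d1) = 0.33151562; N(-d2) = 0.45602117
P = 85.6200 * 0.97726248 * 0.45602117 - 92.5500 * 0.98807171 * 0.33151562 = 7.8410

Answer: Price = 7.8410


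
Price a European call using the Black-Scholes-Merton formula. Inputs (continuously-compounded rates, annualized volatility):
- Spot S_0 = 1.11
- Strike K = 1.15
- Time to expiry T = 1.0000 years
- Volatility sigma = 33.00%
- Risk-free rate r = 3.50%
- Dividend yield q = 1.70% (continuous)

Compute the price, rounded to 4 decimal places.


d1 = (ln(S/K) + (r - q + 0.5*sigma^2) * T) / (sigma * sqrt(T)) = 0.11226689
d2 = d1 - sigma * sqrt(T) = -0.21773311
exp(-rT) = 0.96560542; exp(-qT) = 0.98314368
C = S_0 * exp(-qT) * N(d1) - K * exp(-rT) * N(d2)
N(d1) = 0.54469410; N(d2) = 0.41381853
C = 1.1100 * 0.98314368 * 0.54469410 - 1.1500 * 0.96560542 * 0.41381853 = 0.1349

Answer: Price = 0.1349


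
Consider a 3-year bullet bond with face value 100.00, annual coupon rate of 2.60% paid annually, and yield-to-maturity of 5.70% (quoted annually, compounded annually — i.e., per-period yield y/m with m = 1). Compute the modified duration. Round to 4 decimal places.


Answer: Modified duration = 2.7634

Derivation:
Coupon per period c = face * coupon_rate / m = 2.600000
Periods per year m = 1; per-period yield y/m = 0.057000
Number of cashflows N = 3
Cashflows (t years, CF_t, discount factor 1/(1+y/m)^(m*t), PV):
  t = 1.0000: CF_t = 2.600000, DF = 0.946074, PV = 2.459792
  t = 2.0000: CF_t = 2.600000, DF = 0.895056, PV = 2.327145
  t = 3.0000: CF_t = 102.600000, DF = 0.846789, PV = 86.880517
Price P = sum_t PV_t = 91.667454
First compute Macaulay numerator sum_t t * PV_t:
  t * PV_t at t = 1.0000: 2.459792
  t * PV_t at t = 2.0000: 4.654289
  t * PV_t at t = 3.0000: 260.641552
Macaulay duration D = 267.755633 / 91.667454 = 2.920945
Modified duration = D / (1 + y/m) = 2.920945 / (1 + 0.057000) = 2.763430


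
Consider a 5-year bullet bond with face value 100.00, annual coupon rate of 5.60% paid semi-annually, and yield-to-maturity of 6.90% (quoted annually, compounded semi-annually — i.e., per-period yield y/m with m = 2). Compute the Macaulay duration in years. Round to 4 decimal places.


Coupon per period c = face * coupon_rate / m = 2.800000
Periods per year m = 2; per-period yield y/m = 0.034500
Number of cashflows N = 10
Cashflows (t years, CF_t, discount factor 1/(1+y/m)^(m*t), PV):
  t = 0.5000: CF_t = 2.800000, DF = 0.966651, PV = 2.706622
  t = 1.0000: CF_t = 2.800000, DF = 0.934413, PV = 2.616357
  t = 1.5000: CF_t = 2.800000, DF = 0.903251, PV = 2.529103
  t = 2.0000: CF_t = 2.800000, DF = 0.873128, PV = 2.444759
  t = 2.5000: CF_t = 2.800000, DF = 0.844010, PV = 2.363228
  t = 3.0000: CF_t = 2.800000, DF = 0.815863, PV = 2.284415
  t = 3.5000: CF_t = 2.800000, DF = 0.788654, PV = 2.208231
  t = 4.0000: CF_t = 2.800000, DF = 0.762353, PV = 2.134588
  t = 4.5000: CF_t = 2.800000, DF = 0.736929, PV = 2.063401
  t = 5.0000: CF_t = 102.800000, DF = 0.712353, PV = 73.229853
Price P = sum_t PV_t = 94.580557
Macaulay numerator sum_t t * PV_t:
  t * PV_t at t = 0.5000: 1.353311
  t * PV_t at t = 1.0000: 2.616357
  t * PV_t at t = 1.5000: 3.793655
  t * PV_t at t = 2.0000: 4.889518
  t * PV_t at t = 2.5000: 5.908069
  t * PV_t at t = 3.0000: 6.853246
  t * PV_t at t = 3.5000: 7.728810
  t * PV_t at t = 4.0000: 8.538352
  t * PV_t at t = 4.5000: 9.285303
  t * PV_t at t = 5.0000: 366.149267
Macaulay duration D = (sum_t t * PV_t) / P = 417.115888 / 94.580557 = 4.410165

Answer: Macaulay duration = 4.4102 years


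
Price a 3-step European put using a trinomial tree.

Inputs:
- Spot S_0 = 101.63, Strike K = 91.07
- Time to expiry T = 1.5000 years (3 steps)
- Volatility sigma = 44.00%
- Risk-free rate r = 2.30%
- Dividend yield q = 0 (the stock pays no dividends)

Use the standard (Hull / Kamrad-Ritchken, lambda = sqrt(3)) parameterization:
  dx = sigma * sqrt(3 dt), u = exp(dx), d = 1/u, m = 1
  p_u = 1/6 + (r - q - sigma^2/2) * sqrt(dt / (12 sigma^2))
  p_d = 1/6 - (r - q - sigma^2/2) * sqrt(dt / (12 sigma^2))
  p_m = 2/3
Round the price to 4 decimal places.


Answer: Price = V(0,0) = 13.6765

Derivation:
dt = T/N = 0.500000; dx = sigma*sqrt(3*dt) = 0.538888
u = exp(dx) = 1.714099; d = 1/u = 0.583397
p_u = 0.132429, p_m = 0.666667, p_d = 0.200904
Discount per step: exp(-r*dt) = 0.988566
Stock lattice S(k, j) with j the centered position index:
  k=0: S(0,+0) = 101.6300
  k=1: S(1,-1) = 59.2906; S(1,+0) = 101.6300; S(1,+1) = 174.2039
  k=2: S(2,-2) = 34.5900; S(2,-1) = 59.2906; S(2,+0) = 101.6300; S(2,+1) = 174.2039; S(2,+2) = 298.6028
  k=3: S(3,-3) = 20.1797; S(3,-2) = 34.5900; S(3,-1) = 59.2906; S(3,+0) = 101.6300; S(3,+1) = 174.2039; S(3,+2) = 298.6028; S(3,+3) = 511.8348
Terminal payoffs V(N, j) = max(K - S_T, 0):
  V(3,-3) = 70.890333; V(3,-2) = 56.480046; V(3,-1) = 31.779385; V(3,+0) = 0.000000; V(3,+1) = 0.000000; V(3,+2) = 0.000000; V(3,+3) = 0.000000
Backward induction: V(k, j) = exp(-r*dt) * [p_u * V(k+1, j+1) + p_m * V(k+1, j) + p_d * V(k+1, j-1)]
  V(2,-2) = exp(-r*dt) * [p_u*31.779385 + p_m*56.480046 + p_d*70.890333] = 55.462532
  V(2,-1) = exp(-r*dt) * [p_u*0.000000 + p_m*31.779385 + p_d*56.480046] = 32.161326
  V(2,+0) = exp(-r*dt) * [p_u*0.000000 + p_m*0.000000 + p_d*31.779385] = 6.311599
  V(2,+1) = exp(-r*dt) * [p_u*0.000000 + p_m*0.000000 + p_d*0.000000] = 0.000000
  V(2,+2) = exp(-r*dt) * [p_u*0.000000 + p_m*0.000000 + p_d*0.000000] = 0.000000
  V(1,-1) = exp(-r*dt) * [p_u*6.311599 + p_m*32.161326 + p_d*55.462532] = 33.037241
  V(1,+0) = exp(-r*dt) * [p_u*0.000000 + p_m*6.311599 + p_d*32.161326] = 10.547075
  V(1,+1) = exp(-r*dt) * [p_u*0.000000 + p_m*0.000000 + p_d*6.311599] = 1.253526
  V(0,+0) = exp(-r*dt) * [p_u*1.253526 + p_m*10.547075 + p_d*33.037241] = 13.676508


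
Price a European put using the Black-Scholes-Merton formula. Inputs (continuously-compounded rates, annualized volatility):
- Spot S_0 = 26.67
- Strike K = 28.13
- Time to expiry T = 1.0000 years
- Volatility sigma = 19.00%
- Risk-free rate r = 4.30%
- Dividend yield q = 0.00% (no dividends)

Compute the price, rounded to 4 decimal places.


d1 = (ln(S/K) + (r - q + 0.5*sigma^2) * T) / (sigma * sqrt(T)) = 0.04080377
d2 = d1 - sigma * sqrt(T) = -0.14919623
exp(-rT) = 0.95791139; exp(-qT) = 1.00000000
P = K * exp(-rT) * N(-d2) - S_0 * exp(-qT) * N(-d1)
N(-d1) = 0.48372617; N(-d2) = 0.55930060
P = 28.1300 * 0.95791139 * 0.55930060 - 26.6700 * 1.00000000 * 0.48372617 = 2.1700

Answer: Price = 2.1700


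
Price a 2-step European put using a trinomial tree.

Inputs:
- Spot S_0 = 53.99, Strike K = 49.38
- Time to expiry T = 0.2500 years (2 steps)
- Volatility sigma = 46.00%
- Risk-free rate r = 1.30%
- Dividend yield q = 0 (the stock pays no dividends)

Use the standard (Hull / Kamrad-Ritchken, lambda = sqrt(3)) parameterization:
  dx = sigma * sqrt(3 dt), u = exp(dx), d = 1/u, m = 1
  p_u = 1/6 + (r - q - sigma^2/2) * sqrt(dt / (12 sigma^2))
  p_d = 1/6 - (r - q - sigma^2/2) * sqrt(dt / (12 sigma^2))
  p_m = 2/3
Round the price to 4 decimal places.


Answer: Price = V(0,0) = 2.8029

Derivation:
dt = T/N = 0.125000; dx = sigma*sqrt(3*dt) = 0.281691
u = exp(dx) = 1.325370; d = 1/u = 0.754507
p_u = 0.146077, p_m = 0.666667, p_d = 0.187257
Discount per step: exp(-r*dt) = 0.998376
Stock lattice S(k, j) with j the centered position index:
  k=0: S(0,+0) = 53.9900
  k=1: S(1,-1) = 40.7358; S(1,+0) = 53.9900; S(1,+1) = 71.5567
  k=2: S(2,-2) = 30.7354; S(2,-1) = 40.7358; S(2,+0) = 53.9900; S(2,+1) = 71.5567; S(2,+2) = 94.8391
Terminal payoffs V(N, j) = max(K - S_T, 0):
  V(2,-2) = 18.644566; V(2,-1) = 8.644191; V(2,+0) = 0.000000; V(2,+1) = 0.000000; V(2,+2) = 0.000000
Backward induction: V(k, j) = exp(-r*dt) * [p_u * V(k+1, j+1) + p_m * V(k+1, j) + p_d * V(k+1, j-1)]
  V(1,-1) = exp(-r*dt) * [p_u*0.000000 + p_m*8.644191 + p_d*18.644566] = 9.239086
  V(1,+0) = exp(-r*dt) * [p_u*0.000000 + p_m*0.000000 + p_d*8.644191] = 1.616054
  V(1,+1) = exp(-r*dt) * [p_u*0.000000 + p_m*0.000000 + p_d*0.000000] = 0.000000
  V(0,+0) = exp(-r*dt) * [p_u*0.000000 + p_m*1.616054 + p_d*9.239086] = 2.802890


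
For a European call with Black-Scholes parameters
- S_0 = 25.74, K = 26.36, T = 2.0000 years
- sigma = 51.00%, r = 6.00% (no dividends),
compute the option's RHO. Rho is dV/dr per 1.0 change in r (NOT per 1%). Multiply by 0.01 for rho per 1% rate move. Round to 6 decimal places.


d1 = 0.4940021180; d2 = -0.2272467988
phi(d1) = 0.3531163830; exp(-qT) = 1.0000000000; exp(-rT) = 0.8869204367
N(d2) = 0.4101159196
Rho = K*T*exp(-rT)*N(d2) = 26.3600 * 2.0000 * 0.8869204367 * 0.4101159196 = 19.176383

Answer: Rho = 19.176383


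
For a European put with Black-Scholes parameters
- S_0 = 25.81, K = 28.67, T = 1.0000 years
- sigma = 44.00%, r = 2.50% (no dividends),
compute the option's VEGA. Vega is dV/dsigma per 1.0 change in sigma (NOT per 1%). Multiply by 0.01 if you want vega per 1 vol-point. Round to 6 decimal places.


d1 = 0.0379789405; d2 = -0.4020210595
phi(d1) = 0.3986546670; exp(-qT) = 1.0000000000; exp(-rT) = 0.9753099120
Vega = S * exp(-qT) * phi(d1) * sqrt(T) = 25.8100 * 1.0000000000 * 0.3986546670 * 1.0000000000 = 10.289277

Answer: Vega = 10.289277


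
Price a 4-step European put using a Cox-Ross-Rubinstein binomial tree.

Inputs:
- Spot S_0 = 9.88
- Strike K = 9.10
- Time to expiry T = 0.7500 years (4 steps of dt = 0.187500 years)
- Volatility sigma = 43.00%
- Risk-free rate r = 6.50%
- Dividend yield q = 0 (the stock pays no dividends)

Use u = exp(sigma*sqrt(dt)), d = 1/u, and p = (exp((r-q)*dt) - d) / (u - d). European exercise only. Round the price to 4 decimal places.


Answer: Price = V(0,0) = 0.8679

Derivation:
dt = T/N = 0.187500
u = exp(sigma*sqrt(dt)) = 1.204658; d = 1/u = 0.830111
p = (exp((r-q)*dt) - d) / (u - d) = 0.486324
Discount per step: exp(-r*dt) = 0.987886
Stock lattice S(k, i) with i counting down-moves:
  k=0: S(0,0) = 9.8800
  k=1: S(1,0) = 11.9020; S(1,1) = 8.2015
  k=2: S(2,0) = 14.3379; S(2,1) = 9.8800; S(2,2) = 6.8082
  k=3: S(3,0) = 17.2722; S(3,1) = 11.9020; S(3,2) = 8.2015; S(3,3) = 5.6515
  k=4: S(4,0) = 20.8071; S(4,1) = 14.3379; S(4,2) = 9.8800; S(4,3) = 6.8082; S(4,4) = 4.6914
Terminal payoffs V(N, i) = max(K - S_T, 0):
  V(4,0) = 0.000000; V(4,1) = 0.000000; V(4,2) = 0.000000; V(4,3) = 2.291842; V(4,4) = 4.408602
Backward induction: V(k, i) = exp(-r*dt) * [p * V(k+1, i) + (1-p) * V(k+1, i+1)].
  V(3,0) = exp(-r*dt) * [p*0.000000 + (1-p)*0.000000] = 0.000000
  V(3,1) = exp(-r*dt) * [p*0.000000 + (1-p)*0.000000] = 0.000000
  V(3,2) = exp(-r*dt) * [p*0.000000 + (1-p)*2.291842] = 1.163004
  V(3,3) = exp(-r*dt) * [p*2.291842 + (1-p)*4.408602] = 3.338238
  V(2,0) = exp(-r*dt) * [p*0.000000 + (1-p)*0.000000] = 0.000000
  V(2,1) = exp(-r*dt) * [p*0.000000 + (1-p)*1.163004] = 0.590171
  V(2,2) = exp(-r*dt) * [p*1.163004 + (1-p)*3.338238] = 2.252747
  V(1,0) = exp(-r*dt) * [p*0.000000 + (1-p)*0.590171] = 0.299485
  V(1,1) = exp(-r*dt) * [p*0.590171 + (1-p)*2.252747] = 1.426703
  V(0,0) = exp(-r*dt) * [p*0.299485 + (1-p)*1.426703] = 0.867868


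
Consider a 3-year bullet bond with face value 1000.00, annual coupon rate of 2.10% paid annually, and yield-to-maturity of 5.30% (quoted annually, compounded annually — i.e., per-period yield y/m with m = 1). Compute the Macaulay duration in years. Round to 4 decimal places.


Coupon per period c = face * coupon_rate / m = 21.000000
Periods per year m = 1; per-period yield y/m = 0.053000
Number of cashflows N = 3
Cashflows (t years, CF_t, discount factor 1/(1+y/m)^(m*t), PV):
  t = 1.0000: CF_t = 21.000000, DF = 0.949668, PV = 19.943020
  t = 2.0000: CF_t = 21.000000, DF = 0.901869, PV = 18.939240
  t = 3.0000: CF_t = 1021.000000, DF = 0.856475, PV = 874.461369
Price P = sum_t PV_t = 913.343629
Macaulay numerator sum_t t * PV_t:
  t * PV_t at t = 1.0000: 19.943020
  t * PV_t at t = 2.0000: 37.878480
  t * PV_t at t = 3.0000: 2623.384107
Macaulay duration D = (sum_t t * PV_t) / P = 2681.205608 / 913.343629 = 2.935593

Answer: Macaulay duration = 2.9356 years


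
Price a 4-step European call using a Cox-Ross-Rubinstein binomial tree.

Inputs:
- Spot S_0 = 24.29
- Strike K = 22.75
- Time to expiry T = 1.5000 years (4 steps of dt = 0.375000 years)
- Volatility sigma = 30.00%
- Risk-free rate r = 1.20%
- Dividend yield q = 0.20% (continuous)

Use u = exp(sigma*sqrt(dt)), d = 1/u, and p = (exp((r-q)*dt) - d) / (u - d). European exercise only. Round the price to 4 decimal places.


dt = T/N = 0.375000
u = exp(sigma*sqrt(dt)) = 1.201669; d = 1/u = 0.832176
p = (exp((r-q)*dt) - d) / (u - d) = 0.464369
Discount per step: exp(-r*dt) = 0.995510
Stock lattice S(k, i) with i counting down-moves:
  k=0: S(0,0) = 24.2900
  k=1: S(1,0) = 29.1885; S(1,1) = 20.2135
  k=2: S(2,0) = 35.0750; S(2,1) = 24.2900; S(2,2) = 16.8212
  k=3: S(3,0) = 42.1485; S(3,1) = 29.1885; S(3,2) = 20.2135; S(3,3) = 13.9982
  k=4: S(4,0) = 50.6486; S(4,1) = 35.0750; S(4,2) = 24.2900; S(4,3) = 16.8212; S(4,4) = 11.6490
Terminal payoffs V(N, i) = max(S_T - K, 0):
  V(4,0) = 27.898604; V(4,1) = 12.324985; V(4,2) = 1.540000; V(4,3) = 0.000000; V(4,4) = 0.000000
Backward induction: V(k, i) = exp(-r*dt) * [p * V(k+1, i) + (1-p) * V(k+1, i+1)].
  V(3,0) = exp(-r*dt) * [p*27.898604 + (1-p)*12.324985] = 19.469081
  V(3,1) = exp(-r*dt) * [p*12.324985 + (1-p)*1.540000] = 6.518811
  V(3,2) = exp(-r*dt) * [p*1.540000 + (1-p)*0.000000] = 0.711917
  V(3,3) = exp(-r*dt) * [p*0.000000 + (1-p)*0.000000] = 0.000000
  V(2,0) = exp(-r*dt) * [p*19.469081 + (1-p)*6.518811] = 12.476244
  V(2,1) = exp(-r*dt) * [p*6.518811 + (1-p)*0.711917] = 3.393154
  V(2,2) = exp(-r*dt) * [p*0.711917 + (1-p)*0.000000] = 0.329108
  V(1,0) = exp(-r*dt) * [p*12.476244 + (1-p)*3.393154] = 7.576885
  V(1,1) = exp(-r*dt) * [p*3.393154 + (1-p)*0.329108] = 1.744090
  V(0,0) = exp(-r*dt) * [p*7.576885 + (1-p)*1.744090] = 4.432667

Answer: Price = V(0,0) = 4.4327


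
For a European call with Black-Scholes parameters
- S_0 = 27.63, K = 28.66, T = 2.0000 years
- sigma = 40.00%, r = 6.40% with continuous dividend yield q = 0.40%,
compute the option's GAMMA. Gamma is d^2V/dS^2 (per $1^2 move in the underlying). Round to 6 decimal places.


Answer: Gamma = 0.023082

Derivation:
d1 = 0.4302739753; d2 = -0.1354114497
phi(d1) = 0.3636707404; exp(-qT) = 0.9920319148; exp(-rT) = 0.8798533791
Gamma = exp(-qT) * phi(d1) / (S * sigma * sqrt(T)) = 0.9920319148 * 0.3636707404 / (27.6300 * 0.4000 * 1.4142135624) = 0.023082


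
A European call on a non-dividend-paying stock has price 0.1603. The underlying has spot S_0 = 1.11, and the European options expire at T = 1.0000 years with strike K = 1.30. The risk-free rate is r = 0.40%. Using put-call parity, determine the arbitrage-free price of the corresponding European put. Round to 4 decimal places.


Put-call parity: C - P = S_0 * exp(-qT) - K * exp(-rT).
S_0 * exp(-qT) = 1.1100 * 1.00000000 = 1.11000000
K * exp(-rT) = 1.3000 * 0.99600799 = 1.29481039
P = C - S*exp(-qT) + K*exp(-rT)
P = 0.1603 - 1.11000000 + 1.29481039 = 0.3451

Answer: Put price = 0.3451


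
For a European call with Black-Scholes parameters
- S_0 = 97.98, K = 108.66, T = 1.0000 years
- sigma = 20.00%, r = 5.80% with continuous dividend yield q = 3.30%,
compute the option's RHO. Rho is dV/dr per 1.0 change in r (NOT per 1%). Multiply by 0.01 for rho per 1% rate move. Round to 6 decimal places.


d1 = -0.2923018246; d2 = -0.4923018246
phi(d1) = 0.3822583036; exp(-qT) = 0.9675385596; exp(-rT) = 0.9436499474
N(d2) = 0.3112529952
Rho = K*T*exp(-rT)*N(d2) = 108.6600 * 1.0000 * 0.9436499474 * 0.3112529952 = 31.914949

Answer: Rho = 31.914949


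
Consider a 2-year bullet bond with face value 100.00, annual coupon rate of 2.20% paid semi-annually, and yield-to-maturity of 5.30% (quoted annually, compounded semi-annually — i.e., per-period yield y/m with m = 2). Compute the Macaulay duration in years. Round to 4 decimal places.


Answer: Macaulay duration = 1.9665 years

Derivation:
Coupon per period c = face * coupon_rate / m = 1.100000
Periods per year m = 2; per-period yield y/m = 0.026500
Number of cashflows N = 4
Cashflows (t years, CF_t, discount factor 1/(1+y/m)^(m*t), PV):
  t = 0.5000: CF_t = 1.100000, DF = 0.974184, PV = 1.071603
  t = 1.0000: CF_t = 1.100000, DF = 0.949035, PV = 1.043938
  t = 1.5000: CF_t = 1.100000, DF = 0.924535, PV = 1.016988
  t = 2.0000: CF_t = 101.100000, DF = 0.900667, PV = 91.057420
Price P = sum_t PV_t = 94.189949
Macaulay numerator sum_t t * PV_t:
  t * PV_t at t = 0.5000: 0.535801
  t * PV_t at t = 1.0000: 1.043938
  t * PV_t at t = 1.5000: 1.525482
  t * PV_t at t = 2.0000: 182.114840
Macaulay duration D = (sum_t t * PV_t) / P = 185.220061 / 94.189949 = 1.966453


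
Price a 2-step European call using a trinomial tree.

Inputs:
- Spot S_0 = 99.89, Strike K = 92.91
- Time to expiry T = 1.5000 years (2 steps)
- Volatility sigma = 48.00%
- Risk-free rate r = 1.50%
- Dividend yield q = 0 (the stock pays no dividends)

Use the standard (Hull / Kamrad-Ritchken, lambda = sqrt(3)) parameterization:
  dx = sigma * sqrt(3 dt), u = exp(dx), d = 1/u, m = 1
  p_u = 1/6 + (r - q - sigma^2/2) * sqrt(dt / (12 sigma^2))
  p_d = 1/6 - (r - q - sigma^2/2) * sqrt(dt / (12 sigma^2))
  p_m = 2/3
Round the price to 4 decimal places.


Answer: Price = V(0,0) = 24.3481

Derivation:
dt = T/N = 0.750000; dx = sigma*sqrt(3*dt) = 0.720000
u = exp(dx) = 2.054433; d = 1/u = 0.486752
p_u = 0.114479, p_m = 0.666667, p_d = 0.218854
Discount per step: exp(-r*dt) = 0.988813
Stock lattice S(k, j) with j the centered position index:
  k=0: S(0,+0) = 99.8900
  k=1: S(1,-1) = 48.6217; S(1,+0) = 99.8900; S(1,+1) = 205.2173
  k=2: S(2,-2) = 23.6667; S(2,-1) = 48.6217; S(2,+0) = 99.8900; S(2,+1) = 205.2173; S(2,+2) = 421.6053
Terminal payoffs V(N, j) = max(S_T - K, 0):
  V(2,-2) = 0.000000; V(2,-1) = 0.000000; V(2,+0) = 6.980000; V(2,+1) = 112.307333; V(2,+2) = 328.695305
Backward induction: V(k, j) = exp(-r*dt) * [p_u * V(k+1, j+1) + p_m * V(k+1, j) + p_d * V(k+1, j-1)]
  V(1,-1) = exp(-r*dt) * [p_u*6.980000 + p_m*0.000000 + p_d*0.000000] = 0.790125
  V(1,+0) = exp(-r*dt) * [p_u*112.307333 + p_m*6.980000 + p_d*0.000000] = 17.314298
  V(1,+1) = exp(-r*dt) * [p_u*328.695305 + p_m*112.307333 + p_d*6.980000] = 112.752297
  V(0,+0) = exp(-r*dt) * [p_u*112.752297 + p_m*17.314298 + p_d*0.790125] = 24.348113


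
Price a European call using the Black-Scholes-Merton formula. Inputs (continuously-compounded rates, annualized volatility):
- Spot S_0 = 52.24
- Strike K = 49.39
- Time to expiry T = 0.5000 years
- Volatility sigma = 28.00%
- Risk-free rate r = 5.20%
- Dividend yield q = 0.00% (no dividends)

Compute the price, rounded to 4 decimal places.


d1 = (ln(S/K) + (r - q + 0.5*sigma^2) * T) / (sigma * sqrt(T)) = 0.51366515
d2 = d1 - sigma * sqrt(T) = 0.31567525
exp(-rT) = 0.97433509; exp(-qT) = 1.00000000
C = S_0 * exp(-qT) * N(d1) - K * exp(-rT) * N(d2)
N(d1) = 0.69625694; N(d2) = 0.62387549
C = 52.2400 * 1.00000000 * 0.69625694 - 49.3900 * 0.97433509 * 0.62387549 = 6.3501

Answer: Price = 6.3501


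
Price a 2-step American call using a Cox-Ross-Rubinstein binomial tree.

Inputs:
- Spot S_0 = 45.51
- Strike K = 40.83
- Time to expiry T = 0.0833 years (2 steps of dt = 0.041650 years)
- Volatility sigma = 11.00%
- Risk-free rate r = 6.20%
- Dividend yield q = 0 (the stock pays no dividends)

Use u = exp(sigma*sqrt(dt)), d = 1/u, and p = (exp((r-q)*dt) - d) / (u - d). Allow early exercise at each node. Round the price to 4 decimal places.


dt = T/N = 0.041650
u = exp(sigma*sqrt(dt)) = 1.022703; d = 1/u = 0.977801
p = (exp((r-q)*dt) - d) / (u - d) = 0.551972
Discount per step: exp(-r*dt) = 0.997421
Stock lattice S(k, i) with i counting down-moves:
  k=0: S(0,0) = 45.5100
  k=1: S(1,0) = 46.5432; S(1,1) = 44.4997
  k=2: S(2,0) = 47.5999; S(2,1) = 45.5100; S(2,2) = 43.5119
Terminal payoffs V(N, i) = max(S_T - K, 0):
  V(2,0) = 6.769888; V(2,1) = 4.680000; V(2,2) = 2.681869
Backward induction: V(k, i) = exp(-r*dt) * [p * V(k+1, i) + (1-p) * V(k+1, i+1)]; then take max(V_cont, immediate exercise) for American.
  V(1,0) = exp(-r*dt) * [p*6.769888 + (1-p)*4.680000] = 5.818515; exercise = 5.713216; V(1,0) = max -> 5.818515
  V(1,1) = exp(-r*dt) * [p*4.680000 + (1-p)*2.681869] = 3.775020; exercise = 3.669721; V(1,1) = max -> 3.775020
  V(0,0) = exp(-r*dt) * [p*5.818515 + (1-p)*3.775020] = 4.890327; exercise = 4.680000; V(0,0) = max -> 4.890327

Answer: Price = V(0,0) = 4.8903
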